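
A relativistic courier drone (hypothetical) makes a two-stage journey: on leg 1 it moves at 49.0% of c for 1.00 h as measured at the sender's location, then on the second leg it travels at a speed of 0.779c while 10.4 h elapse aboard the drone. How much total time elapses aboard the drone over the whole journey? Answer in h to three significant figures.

Leg 1: β = 0.490; γ = 1/√(1 − 0.490²) = 1/√0.7599 = 1.147; τ_1 = 1.00/1.147 = 0.8717 h.
Leg 2: 10.4 h is already measured aboard the drone.
Total: 0.8717 + 10.40 h.

τ = 11.3 h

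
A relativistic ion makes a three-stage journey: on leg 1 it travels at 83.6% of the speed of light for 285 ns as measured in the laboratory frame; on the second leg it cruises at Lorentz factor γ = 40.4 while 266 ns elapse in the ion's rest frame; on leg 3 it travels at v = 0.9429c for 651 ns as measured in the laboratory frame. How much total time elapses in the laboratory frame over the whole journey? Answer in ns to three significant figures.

Leg 1: 285 ns is already measured in the laboratory frame.
Leg 2: γ = 40.4; Δt_2 = 40.40 × 266 = 1.075×10⁴ ns.
Leg 3: 651 ns is already measured in the laboratory frame.
Total: 285.0 + 1.075×10⁴ + 651.0 ns.

Δt = 1.17×10⁴ ns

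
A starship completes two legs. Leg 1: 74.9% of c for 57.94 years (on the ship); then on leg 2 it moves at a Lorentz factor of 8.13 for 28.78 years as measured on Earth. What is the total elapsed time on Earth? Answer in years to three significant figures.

Leg 1: β = 0.749; γ = 1/√(1 − 0.749²) = 1/√0.4390 = 1.509; Δt_1 = 1.509 × 57.94 = 87.45 years.
Leg 2: 28.78 years is already measured on Earth.
Total: 87.45 + 28.78 years.

Δt = 116 years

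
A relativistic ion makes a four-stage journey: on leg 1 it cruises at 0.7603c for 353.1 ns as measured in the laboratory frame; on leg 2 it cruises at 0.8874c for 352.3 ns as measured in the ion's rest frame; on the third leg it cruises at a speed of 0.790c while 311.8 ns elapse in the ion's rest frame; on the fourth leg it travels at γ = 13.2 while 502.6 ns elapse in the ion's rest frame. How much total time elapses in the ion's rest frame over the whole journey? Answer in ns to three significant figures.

τ = 1400 ns

Leg 1: γ = 1/√(1 − 0.7603²) = 1/√0.4219 = 1.539; τ_1 = 353.1/1.539 = 229.4 ns.
Leg 2: 352.3 ns is already measured in the ion's rest frame.
Leg 3: 311.8 ns is already measured in the ion's rest frame.
Leg 4: 502.6 ns is already measured in the ion's rest frame.
Total: 229.4 + 352.3 + 311.8 + 502.6 ns.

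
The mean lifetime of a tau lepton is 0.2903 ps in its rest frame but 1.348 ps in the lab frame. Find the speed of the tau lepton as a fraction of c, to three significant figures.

β = 0.977

γ = Δt/τ₀ = 1.348/0.2903 = 4.643
β = √(1 − 1/γ²) = √(1 − 0.04638) = √0.9536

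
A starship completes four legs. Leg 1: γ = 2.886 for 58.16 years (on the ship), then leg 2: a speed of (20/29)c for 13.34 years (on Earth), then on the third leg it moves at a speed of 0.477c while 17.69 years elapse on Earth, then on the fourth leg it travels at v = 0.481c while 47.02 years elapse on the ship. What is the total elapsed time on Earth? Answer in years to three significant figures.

Δt = 253 years

Leg 1: γ = 2.886; Δt_1 = 2.886 × 58.16 = 167.8 years.
Leg 2: 13.34 years is already measured on Earth.
Leg 3: 17.69 years is already measured on Earth.
Leg 4: γ = 1/√(1 − 0.481²) = 1/√0.7686 = 1.141; Δt_4 = 1.141 × 47.02 = 53.63 years.
Total: 167.8 + 13.34 + 17.69 + 53.63 years.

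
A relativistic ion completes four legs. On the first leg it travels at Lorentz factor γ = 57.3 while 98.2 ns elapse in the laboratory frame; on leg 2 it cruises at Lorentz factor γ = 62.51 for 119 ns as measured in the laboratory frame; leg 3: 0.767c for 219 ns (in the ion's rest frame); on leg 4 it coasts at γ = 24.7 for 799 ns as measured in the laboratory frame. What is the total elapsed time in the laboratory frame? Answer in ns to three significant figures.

Δt = 1360 ns

Leg 1: 98.2 ns is already measured in the laboratory frame.
Leg 2: 119 ns is already measured in the laboratory frame.
Leg 3: γ = 1/√(1 − 0.767²) = 1/√0.4117 = 1.558; Δt_3 = 1.558 × 219 = 341.3 ns.
Leg 4: 799 ns is already measured in the laboratory frame.
Total: 98.20 + 119.0 + 341.3 + 799.0 ns.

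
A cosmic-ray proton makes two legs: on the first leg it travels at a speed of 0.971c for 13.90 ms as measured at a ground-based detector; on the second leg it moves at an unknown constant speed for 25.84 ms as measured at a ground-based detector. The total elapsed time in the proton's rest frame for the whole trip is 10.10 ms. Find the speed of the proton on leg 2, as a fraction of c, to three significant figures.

Leg 1: γ = 1/√(1 − 0.971²) = 1/√0.05716 = 4.183; τ_1 = 13.90/4.183 = 3.323 ms.
Leg 2: speed unknown; τ_2 = 25.84/γ_2.
Total proper time: 3.323 + τ_2 = 10.10, so τ_2 = 10.10 − 3.323 = 6.777 ms.
γ_2 = 25.84/6.777 = 3.813; β = √(1 − 1/γ²) = √0.9312.

β = 0.965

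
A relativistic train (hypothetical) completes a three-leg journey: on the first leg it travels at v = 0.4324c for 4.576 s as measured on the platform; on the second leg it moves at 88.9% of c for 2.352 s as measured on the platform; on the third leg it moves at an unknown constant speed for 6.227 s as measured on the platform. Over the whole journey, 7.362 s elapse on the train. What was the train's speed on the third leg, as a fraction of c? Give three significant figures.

β = 0.938

Leg 1: γ = 1/√(1 − 0.4324²) = 1/√0.8130 = 1.109; τ_1 = 4.576/1.109 = 4.126 s.
Leg 2: β = 0.889; γ = 1/√(1 − 0.889²) = 1/√0.2097 = 2.184; τ_2 = 2.352/2.184 = 1.077 s.
Leg 3: speed unknown; τ_3 = 6.227/γ_3.
Total proper time: 4.126 + 1.077 + τ_3 = 7.362, so τ_3 = 7.362 − 5.203 = 2.159 s.
γ_3 = 6.227/2.159 = 2.884; β = √(1 − 1/γ²) = √0.8798.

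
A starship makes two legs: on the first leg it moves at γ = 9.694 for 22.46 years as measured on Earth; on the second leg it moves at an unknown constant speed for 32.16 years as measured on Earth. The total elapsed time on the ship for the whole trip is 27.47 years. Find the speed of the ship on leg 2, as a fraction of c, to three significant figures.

β = 0.623

Leg 1: γ = 9.694; τ_1 = 22.46/9.694 = 2.317 years.
Leg 2: speed unknown; τ_2 = 32.16/γ_2.
Total proper time: 2.317 + τ_2 = 27.47, so τ_2 = 27.47 − 2.317 = 25.15 years.
γ_2 = 32.16/25.15 = 1.279; β = √(1 − 1/γ²) = √0.3883.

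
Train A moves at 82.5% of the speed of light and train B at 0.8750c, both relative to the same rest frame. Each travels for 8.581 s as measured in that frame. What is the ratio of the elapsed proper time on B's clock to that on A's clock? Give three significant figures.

A: β = 0.825; γ = 1/√(1 − 0.825²) = 1/√0.3194 = 1.769. B: γ = 1/√(1 − 0.8750²) = 1/√0.2344 = 2.066.
τ_A/τ_B = γ_B/γ_A = 2.066/1.769 = 1.167, so τ_B/τ_A = 0.8567.

τ_B/τ_A = 0.857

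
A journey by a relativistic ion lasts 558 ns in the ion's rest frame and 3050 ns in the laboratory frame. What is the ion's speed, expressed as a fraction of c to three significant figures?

β = 0.983

The proper time is measured in the ion's rest frame (both events occur at the ion's location); Δt is measured in the laboratory frame. γ = Δt/τ = 3050/558 = 5.466.
β = √(1 − 1/γ²) = √(1 − 0.03347) = √0.9665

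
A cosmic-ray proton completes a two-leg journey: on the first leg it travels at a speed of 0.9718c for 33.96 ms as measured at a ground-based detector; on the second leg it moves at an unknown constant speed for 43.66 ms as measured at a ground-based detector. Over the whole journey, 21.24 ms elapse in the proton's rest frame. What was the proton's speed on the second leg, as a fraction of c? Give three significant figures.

Leg 1: γ = 1/√(1 − 0.9718²) = 1/√0.05560 = 4.241; τ_1 = 33.96/4.241 = 8.008 ms.
Leg 2: speed unknown; τ_2 = 43.66/γ_2.
Total proper time: 8.008 + τ_2 = 21.24, so τ_2 = 21.24 − 8.008 = 13.23 ms.
γ_2 = 43.66/13.23 = 3.300; β = √(1 − 1/γ²) = √0.9081.

β = 0.953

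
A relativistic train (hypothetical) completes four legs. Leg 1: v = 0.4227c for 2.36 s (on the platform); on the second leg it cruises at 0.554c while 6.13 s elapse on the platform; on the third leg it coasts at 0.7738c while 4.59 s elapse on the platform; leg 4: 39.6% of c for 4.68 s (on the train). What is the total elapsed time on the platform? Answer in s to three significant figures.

Δt = 18.2 s

Leg 1: 2.36 s is already measured on the platform.
Leg 2: 6.13 s is already measured on the platform.
Leg 3: 4.59 s is already measured on the platform.
Leg 4: β = 0.396; γ = 1/√(1 − 0.396²) = 1/√0.8432 = 1.089; Δt_4 = 1.089 × 4.68 = 5.097 s.
Total: 2.360 + 6.130 + 4.590 + 5.097 s.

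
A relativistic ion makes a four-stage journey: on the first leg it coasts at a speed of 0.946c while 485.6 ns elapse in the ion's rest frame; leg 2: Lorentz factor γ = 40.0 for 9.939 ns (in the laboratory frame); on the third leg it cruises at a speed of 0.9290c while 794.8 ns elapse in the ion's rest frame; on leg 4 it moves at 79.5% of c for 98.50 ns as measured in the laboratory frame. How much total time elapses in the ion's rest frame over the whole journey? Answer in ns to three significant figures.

Leg 1: 485.6 ns is already measured in the ion's rest frame.
Leg 2: γ = 40.0; τ_2 = 9.939/40.00 = 0.2485 ns.
Leg 3: 794.8 ns is already measured in the ion's rest frame.
Leg 4: β = 0.795; γ = 1/√(1 − 0.795²) = 1/√0.3680 = 1.649; τ_4 = 98.50/1.649 = 59.75 ns.
Total: 485.6 + 0.2485 + 794.8 + 59.75 ns.

τ = 1340 ns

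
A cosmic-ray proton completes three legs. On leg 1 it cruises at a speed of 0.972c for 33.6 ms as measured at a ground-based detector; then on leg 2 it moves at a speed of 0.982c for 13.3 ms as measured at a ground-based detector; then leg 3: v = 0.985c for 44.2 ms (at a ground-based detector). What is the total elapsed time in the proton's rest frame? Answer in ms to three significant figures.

τ = 18.0 ms

Leg 1: γ = 1/√(1 − 0.972²) = 1/√0.05522 = 4.256; τ_1 = 33.6/4.256 = 7.895 ms.
Leg 2: γ = 1/√(1 − 0.982²) = 1/√0.03568 = 5.294; τ_2 = 13.3/5.294 = 2.512 ms.
Leg 3: γ = 1/√(1 − 0.985²) = 1/√0.02977 = 5.795; τ_3 = 44.2/5.795 = 7.627 ms.
Total: 7.895 + 2.512 + 7.627 ms.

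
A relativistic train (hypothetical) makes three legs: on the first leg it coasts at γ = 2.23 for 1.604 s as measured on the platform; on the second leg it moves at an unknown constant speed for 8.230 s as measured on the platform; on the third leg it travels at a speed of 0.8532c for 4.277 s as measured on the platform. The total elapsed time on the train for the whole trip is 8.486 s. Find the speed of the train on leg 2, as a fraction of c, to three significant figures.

Leg 1: γ = 2.23; τ_1 = 1.604/2.230 = 0.7193 s.
Leg 2: speed unknown; τ_2 = 8.230/γ_2.
Leg 3: γ = 1/√(1 − 0.8532²) = 1/√0.2720 = 1.917; τ_3 = 4.277/1.917 = 2.231 s.
Total proper time: 0.7193 + τ_2 + 2.231 = 8.486, so τ_2 = 8.486 − 2.950 = 5.536 s.
γ_2 = 8.230/5.536 = 1.487; β = √(1 − 1/γ²) = √0.5475.

β = 0.740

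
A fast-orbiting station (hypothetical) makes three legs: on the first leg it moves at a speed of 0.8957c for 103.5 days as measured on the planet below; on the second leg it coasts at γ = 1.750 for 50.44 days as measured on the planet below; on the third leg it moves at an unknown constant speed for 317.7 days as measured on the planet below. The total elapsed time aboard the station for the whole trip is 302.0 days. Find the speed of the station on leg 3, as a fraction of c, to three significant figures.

β = 0.699

Leg 1: γ = 1/√(1 − 0.8957²) = 1/√0.1977 = 2.249; τ_1 = 103.5/2.249 = 46.02 days.
Leg 2: γ = 1.750; τ_2 = 50.44/1.750 = 28.82 days.
Leg 3: speed unknown; τ_3 = 317.7/γ_3.
Total proper time: 46.02 + 28.82 + τ_3 = 302.0, so τ_3 = 302.0 − 74.85 = 227.2 days.
γ_3 = 317.7/227.2 = 1.399; β = √(1 − 1/γ²) = √0.4888.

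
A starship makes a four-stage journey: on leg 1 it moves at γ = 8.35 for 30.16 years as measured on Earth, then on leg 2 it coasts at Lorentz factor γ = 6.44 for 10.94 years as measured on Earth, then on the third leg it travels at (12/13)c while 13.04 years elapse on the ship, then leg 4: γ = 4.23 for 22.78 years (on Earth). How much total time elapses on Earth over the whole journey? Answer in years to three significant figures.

Δt = 97.8 years

Leg 1: 30.16 years is already measured on Earth.
Leg 2: 10.94 years is already measured on Earth.
Leg 3: γ = 1/√(1 − (12/13)²) = 13/5 = 2.600; Δt_3 = 2.600 × 13.04 = 33.90 years.
Leg 4: 22.78 years is already measured on Earth.
Total: 30.16 + 10.94 + 33.90 + 22.78 years.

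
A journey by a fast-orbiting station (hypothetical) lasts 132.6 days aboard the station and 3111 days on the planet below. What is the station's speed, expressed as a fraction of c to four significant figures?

The proper time is measured aboard the station (both events occur at the station's location); Δt is measured on the planet below. γ = Δt/τ = 3111/132.6 = 23.46.
β = √(1 − 1/γ²) = √(1 − 0.001817) = √0.9982

β = 0.9991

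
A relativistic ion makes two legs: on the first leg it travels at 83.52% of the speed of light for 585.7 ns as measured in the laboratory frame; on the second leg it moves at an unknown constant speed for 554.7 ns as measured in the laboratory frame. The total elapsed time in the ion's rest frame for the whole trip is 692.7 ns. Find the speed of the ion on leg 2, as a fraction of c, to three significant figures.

β = 0.744

Leg 1: β = 0.8352; γ = 1/√(1 − 0.8352²) = 1/√0.3024 = 1.818; τ_1 = 585.7/1.818 = 322.1 ns.
Leg 2: speed unknown; τ_2 = 554.7/γ_2.
Total proper time: 322.1 + τ_2 = 692.7, so τ_2 = 692.7 − 322.1 = 370.6 ns.
γ_2 = 554.7/370.6 = 1.497; β = √(1 − 1/γ²) = √0.5536.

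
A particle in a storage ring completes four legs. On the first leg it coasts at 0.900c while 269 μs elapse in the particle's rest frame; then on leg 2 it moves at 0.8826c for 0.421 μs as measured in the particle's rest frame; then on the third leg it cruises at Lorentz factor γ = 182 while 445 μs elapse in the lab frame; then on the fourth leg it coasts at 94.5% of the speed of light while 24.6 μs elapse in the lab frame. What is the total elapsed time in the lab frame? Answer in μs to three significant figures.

Leg 1: γ = 1/√(1 − 0.900²) = 1/√0.1900 = 2.294; Δt_1 = 2.294 × 269 = 617.1 μs.
Leg 2: γ = 1/√(1 − 0.8826²) = 1/√0.2210 = 2.127; Δt_2 = 2.127 × 0.421 = 0.8955 μs.
Leg 3: 445 μs is already measured in the lab frame.
Leg 4: 24.6 μs is already measured in the lab frame.
Total: 617.1 + 0.8955 + 445.0 + 24.60 μs.

Δt = 1090 μs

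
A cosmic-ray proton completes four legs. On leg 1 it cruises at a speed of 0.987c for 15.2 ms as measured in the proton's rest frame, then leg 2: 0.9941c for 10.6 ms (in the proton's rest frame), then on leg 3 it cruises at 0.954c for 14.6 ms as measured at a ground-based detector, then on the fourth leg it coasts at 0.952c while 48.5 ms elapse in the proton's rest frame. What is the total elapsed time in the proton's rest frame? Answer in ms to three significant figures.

τ = 78.7 ms

Leg 1: 15.2 ms is already measured in the proton's rest frame.
Leg 2: 10.6 ms is already measured in the proton's rest frame.
Leg 3: γ = 1/√(1 − 0.954²) = 1/√0.08988 = 3.335; τ_3 = 14.6/3.335 = 4.377 ms.
Leg 4: 48.5 ms is already measured in the proton's rest frame.
Total: 15.20 + 10.60 + 4.377 + 48.50 ms.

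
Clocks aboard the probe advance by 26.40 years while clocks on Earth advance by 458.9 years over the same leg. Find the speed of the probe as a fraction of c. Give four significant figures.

v = 0.9983c

The proper time is measured aboard the probe (both events occur at the probe's location); Δt is measured on Earth. γ = Δt/τ = 458.9/26.40 = 17.38.
β = √(1 − 1/γ²) = √(1 − 0.003310) = √0.9967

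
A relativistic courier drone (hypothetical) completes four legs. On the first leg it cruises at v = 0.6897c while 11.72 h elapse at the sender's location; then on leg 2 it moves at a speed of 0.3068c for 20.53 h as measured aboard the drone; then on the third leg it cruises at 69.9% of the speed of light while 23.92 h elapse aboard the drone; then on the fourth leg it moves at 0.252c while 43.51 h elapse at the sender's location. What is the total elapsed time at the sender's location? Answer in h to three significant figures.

Δt = 110 h

Leg 1: 11.72 h is already measured at the sender's location.
Leg 2: γ = 1/√(1 − 0.3068²) = 1/√0.9059 = 1.051; Δt_2 = 1.051 × 20.53 = 21.57 h.
Leg 3: β = 0.699; γ = 1/√(1 − 0.699²) = 1/√0.5114 = 1.398; Δt_3 = 1.398 × 23.92 = 33.45 h.
Leg 4: 43.51 h is already measured at the sender's location.
Total: 11.72 + 21.57 + 33.45 + 43.51 h.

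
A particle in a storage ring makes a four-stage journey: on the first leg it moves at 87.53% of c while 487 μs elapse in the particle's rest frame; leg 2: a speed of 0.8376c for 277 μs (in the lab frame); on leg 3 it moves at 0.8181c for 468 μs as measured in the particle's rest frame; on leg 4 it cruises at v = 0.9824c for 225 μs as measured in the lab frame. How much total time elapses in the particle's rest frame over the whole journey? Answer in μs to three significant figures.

Leg 1: 487 μs is already measured in the particle's rest frame.
Leg 2: γ = 1/√(1 − 0.8376²) = 1/√0.2984 = 1.831; τ_2 = 277/1.831 = 151.3 μs.
Leg 3: 468 μs is already measured in the particle's rest frame.
Leg 4: γ = 1/√(1 − 0.9824²) = 1/√0.03489 = 5.354; τ_4 = 225/5.354 = 42.03 μs.
Total: 487.0 + 151.3 + 468.0 + 42.03 μs.

τ = 1150 μs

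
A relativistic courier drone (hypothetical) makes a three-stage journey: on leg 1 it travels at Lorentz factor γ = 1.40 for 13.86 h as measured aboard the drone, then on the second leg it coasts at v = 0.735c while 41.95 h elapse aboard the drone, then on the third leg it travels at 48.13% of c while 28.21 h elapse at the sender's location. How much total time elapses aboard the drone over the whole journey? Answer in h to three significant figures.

τ = 80.5 h

Leg 1: 13.86 h is already measured aboard the drone.
Leg 2: 41.95 h is already measured aboard the drone.
Leg 3: β = 0.4813; γ = 1/√(1 − 0.4813²) = 1/√0.7684 = 1.141; τ_3 = 28.21/1.141 = 24.73 h.
Total: 13.86 + 41.95 + 24.73 h.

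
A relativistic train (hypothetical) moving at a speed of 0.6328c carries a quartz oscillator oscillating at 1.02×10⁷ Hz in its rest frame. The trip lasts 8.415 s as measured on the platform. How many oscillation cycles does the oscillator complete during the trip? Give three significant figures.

N = 6.65×10⁷

γ = 1/√(1 − 0.6328²) = 1/√0.5996 = 1.291
The oscillator's own cycle count is N = f × τ where τ is the proper time on the train. τ = Δt/γ = 8.415/1.291 = 6.516 s = 6.516×10⁰ s.
N = 1.02×10⁷ × 6.516×10⁰ = 6.646×10⁷.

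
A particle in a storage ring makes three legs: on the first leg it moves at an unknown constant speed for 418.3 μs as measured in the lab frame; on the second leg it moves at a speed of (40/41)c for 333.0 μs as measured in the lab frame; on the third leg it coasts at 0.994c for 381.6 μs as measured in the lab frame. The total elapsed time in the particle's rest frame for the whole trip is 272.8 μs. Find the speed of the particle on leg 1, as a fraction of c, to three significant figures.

β = 0.926

Leg 1: speed unknown; τ_1 = 418.3/γ_1.
Leg 2: γ = 1/√(1 − (40/41)²) = 41/9 ≈ 4.556; τ_2 = 333.0/4.556 = 73.10 μs.
Leg 3: γ = 1/√(1 − 0.994²) = 1/√0.01196 = 9.142; τ_3 = 381.6/9.142 = 41.74 μs.
Total proper time: τ_1 + 73.10 + 41.74 = 272.8, so τ_1 = 272.8 − 114.8 = 158.0 μs.
γ_1 = 418.3/158.0 = 2.648; β = √(1 − 1/γ²) = √0.8574.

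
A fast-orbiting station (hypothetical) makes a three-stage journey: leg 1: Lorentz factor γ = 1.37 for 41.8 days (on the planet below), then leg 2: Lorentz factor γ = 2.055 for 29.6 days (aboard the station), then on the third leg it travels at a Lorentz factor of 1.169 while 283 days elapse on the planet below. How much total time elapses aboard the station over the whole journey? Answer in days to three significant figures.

Leg 1: γ = 1.37; τ_1 = 41.8/1.370 = 30.51 days.
Leg 2: 29.6 days is already measured aboard the station.
Leg 3: γ = 1.169; τ_3 = 283/1.169 = 242.1 days.
Total: 30.51 + 29.60 + 242.1 days.

τ = 302 days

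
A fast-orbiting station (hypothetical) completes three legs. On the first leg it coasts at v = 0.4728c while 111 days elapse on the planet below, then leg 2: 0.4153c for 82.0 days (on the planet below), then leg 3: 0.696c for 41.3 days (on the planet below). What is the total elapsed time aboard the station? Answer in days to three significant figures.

τ = 202 days

Leg 1: γ = 1/√(1 − 0.4728²) = 1/√0.7765 = 1.135; τ_1 = 111/1.135 = 97.81 days.
Leg 2: γ = 1/√(1 − 0.4153²) = 1/√0.8275 = 1.099; τ_2 = 82.0/1.099 = 74.59 days.
Leg 3: γ = 1/√(1 − 0.696²) = 1/√0.5156 = 1.393; τ_3 = 41.3/1.393 = 29.66 days.
Total: 97.81 + 74.59 + 29.66 days.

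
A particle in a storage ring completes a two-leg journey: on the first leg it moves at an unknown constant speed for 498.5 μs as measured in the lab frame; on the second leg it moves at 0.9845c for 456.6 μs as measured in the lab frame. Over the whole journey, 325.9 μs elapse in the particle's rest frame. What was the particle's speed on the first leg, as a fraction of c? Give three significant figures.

β = 0.870

Leg 1: speed unknown; τ_1 = 498.5/γ_1.
Leg 2: γ = 1/√(1 − 0.9845²) = 1/√0.03076 = 5.702; τ_2 = 456.6/5.702 = 80.08 μs.
Total proper time: τ_1 + 80.08 = 325.9, so τ_1 = 325.9 − 80.08 = 245.8 μs.
γ_1 = 498.5/245.8 = 2.028; β = √(1 − 1/γ²) = √0.7568.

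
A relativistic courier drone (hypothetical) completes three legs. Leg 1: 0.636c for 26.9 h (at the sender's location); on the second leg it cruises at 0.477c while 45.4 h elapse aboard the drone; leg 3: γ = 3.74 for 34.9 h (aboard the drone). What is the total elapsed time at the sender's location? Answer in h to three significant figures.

Δt = 209 h

Leg 1: 26.9 h is already measured at the sender's location.
Leg 2: γ = 1/√(1 − 0.477²) = 1/√0.7725 = 1.138; Δt_2 = 1.138 × 45.4 = 51.66 h.
Leg 3: γ = 3.74; Δt_3 = 3.740 × 34.9 = 130.5 h.
Total: 26.90 + 51.66 + 130.5 h.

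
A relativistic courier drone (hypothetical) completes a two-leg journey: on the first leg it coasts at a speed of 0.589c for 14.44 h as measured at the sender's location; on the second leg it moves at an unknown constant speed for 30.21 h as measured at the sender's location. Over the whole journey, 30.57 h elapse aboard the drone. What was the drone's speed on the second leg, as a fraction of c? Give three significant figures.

Leg 1: γ = 1/√(1 − 0.589²) = 1/√0.6531 = 1.237; τ_1 = 14.44/1.237 = 11.67 h.
Leg 2: speed unknown; τ_2 = 30.21/γ_2.
Total proper time: 11.67 + τ_2 = 30.57, so τ_2 = 30.57 − 11.67 = 18.90 h.
γ_2 = 30.21/18.90 = 1.598; β = √(1 − 1/γ²) = √0.6086.

β = 0.780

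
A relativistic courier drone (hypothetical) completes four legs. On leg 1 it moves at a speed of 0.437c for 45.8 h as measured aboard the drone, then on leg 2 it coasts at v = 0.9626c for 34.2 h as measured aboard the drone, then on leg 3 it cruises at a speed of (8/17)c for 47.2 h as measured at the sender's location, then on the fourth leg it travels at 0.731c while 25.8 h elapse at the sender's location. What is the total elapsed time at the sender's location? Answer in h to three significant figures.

Leg 1: γ = 1/√(1 − 0.437²) = 1/√0.8090 = 1.112; Δt_1 = 1.112 × 45.8 = 50.92 h.
Leg 2: γ = 1/√(1 − 0.9626²) = 1/√0.07340 = 3.691; Δt_2 = 3.691 × 34.2 = 126.2 h.
Leg 3: 47.2 h is already measured at the sender's location.
Leg 4: 25.8 h is already measured at the sender's location.
Total: 50.92 + 126.2 + 47.20 + 25.80 h.

Δt = 250 h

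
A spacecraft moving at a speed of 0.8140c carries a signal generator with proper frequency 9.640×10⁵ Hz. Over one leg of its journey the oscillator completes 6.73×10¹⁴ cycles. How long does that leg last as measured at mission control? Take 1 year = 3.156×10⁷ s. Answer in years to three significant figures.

γ = 1/√(1 − 0.8140²) = 1/√0.3374 = 1.722
Proper time for N cycles: τ = N/f = 6.73×10¹⁴/(9.640×10⁵) = 6.981×10⁸ s = 22.12 years.
Lab-frame duration Δt = γτ = 1.722 × 22.12 = 38.08 years.

Δt = 38.1 years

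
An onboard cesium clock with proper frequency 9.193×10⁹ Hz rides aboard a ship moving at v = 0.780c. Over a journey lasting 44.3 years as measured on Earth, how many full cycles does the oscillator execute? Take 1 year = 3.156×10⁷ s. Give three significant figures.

N = 8.04×10¹⁸

γ = 1/√(1 − 0.780²) = 1/√0.3916 = 1.598
The oscillator's own cycle count is N = f × τ where τ is the proper time on the ship. τ = Δt/γ = 44.3/1.598 = 27.72 years = 8.749×10⁸ s.
N = 9.193×10⁹ × 8.749×10⁸ = 8.043×10¹⁸.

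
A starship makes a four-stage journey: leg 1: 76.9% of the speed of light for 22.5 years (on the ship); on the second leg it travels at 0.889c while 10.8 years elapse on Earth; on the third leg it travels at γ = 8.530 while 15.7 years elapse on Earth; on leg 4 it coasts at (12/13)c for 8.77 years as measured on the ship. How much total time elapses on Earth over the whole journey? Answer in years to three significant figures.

Δt = 84.5 years

Leg 1: β = 0.769; γ = 1/√(1 − 0.769²) = 1/√0.4086 = 1.564; Δt_1 = 1.564 × 22.5 = 35.20 years.
Leg 2: 10.8 years is already measured on Earth.
Leg 3: 15.7 years is already measured on Earth.
Leg 4: γ = 1/√(1 − (12/13)²) = 13/5 = 2.600; Δt_4 = 2.600 × 8.77 = 22.80 years.
Total: 35.20 + 10.80 + 15.70 + 22.80 years.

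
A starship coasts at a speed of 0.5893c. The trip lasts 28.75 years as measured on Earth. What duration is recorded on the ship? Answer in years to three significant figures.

τ = 23.2 years

γ = 1/√(1 − 0.5893²) = 1/√0.6527 = 1.238
The interval measured on Earth is the dilated one; the clock on the ship measures the proper time τ = Δt/γ = 28.75/1.238 years.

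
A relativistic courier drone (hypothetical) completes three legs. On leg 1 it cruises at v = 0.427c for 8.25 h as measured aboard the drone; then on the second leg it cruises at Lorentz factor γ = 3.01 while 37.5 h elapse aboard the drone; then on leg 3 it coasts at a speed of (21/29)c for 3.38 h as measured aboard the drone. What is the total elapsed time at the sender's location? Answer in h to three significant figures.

Leg 1: γ = 1/√(1 − 0.427²) = 1/√0.8177 = 1.106; Δt_1 = 1.106 × 8.25 = 9.124 h.
Leg 2: γ = 3.01; Δt_2 = 3.010 × 37.5 = 112.9 h.
Leg 3: γ = 1/√(1 − (21/29)²) = 29/20 = 1.450; Δt_3 = 1.450 × 3.38 = 4.901 h.
Total: 9.124 + 112.9 + 4.901 h.

Δt = 127 h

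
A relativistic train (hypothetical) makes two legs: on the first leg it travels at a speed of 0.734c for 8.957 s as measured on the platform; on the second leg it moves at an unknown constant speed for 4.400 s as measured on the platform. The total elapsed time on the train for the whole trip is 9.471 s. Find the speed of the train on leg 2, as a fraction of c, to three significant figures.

β = 0.638

Leg 1: γ = 1/√(1 − 0.734²) = 1/√0.4612 = 1.472; τ_1 = 8.957/1.472 = 6.083 s.
Leg 2: speed unknown; τ_2 = 4.400/γ_2.
Total proper time: 6.083 + τ_2 = 9.471, so τ_2 = 9.471 − 6.083 = 3.388 s.
γ_2 = 4.400/3.388 = 1.299; β = √(1 − 1/γ²) = √0.4071.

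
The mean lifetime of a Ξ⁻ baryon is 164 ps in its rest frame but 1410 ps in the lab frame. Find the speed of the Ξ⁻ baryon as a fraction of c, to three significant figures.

γ = Δt/τ₀ = 1410/164 = 8.598
β = √(1 − 1/γ²) = √(1 − 0.01353) = √0.9865

β = 0.993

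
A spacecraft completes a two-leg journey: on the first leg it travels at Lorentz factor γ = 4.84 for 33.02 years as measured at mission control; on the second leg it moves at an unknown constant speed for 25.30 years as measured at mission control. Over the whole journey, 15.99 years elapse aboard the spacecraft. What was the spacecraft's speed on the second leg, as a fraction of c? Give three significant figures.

β = 0.932

Leg 1: γ = 4.84; τ_1 = 33.02/4.840 = 6.822 years.
Leg 2: speed unknown; τ_2 = 25.30/γ_2.
Total proper time: 6.822 + τ_2 = 15.99, so τ_2 = 15.99 − 6.822 = 9.168 years.
γ_2 = 25.30/9.168 = 2.760; β = √(1 − 1/γ²) = √0.8687.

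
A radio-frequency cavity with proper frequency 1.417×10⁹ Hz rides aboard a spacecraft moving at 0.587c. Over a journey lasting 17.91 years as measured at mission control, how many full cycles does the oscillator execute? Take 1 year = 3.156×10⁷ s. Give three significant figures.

γ = 1/√(1 − 0.587²) = 1/√0.6554 = 1.235
The oscillator's own cycle count is N = f × τ where τ is the proper time aboard the spacecraft. τ = Δt/γ = 17.91/1.235 = 14.50 years = 4.576×10⁸ s.
N = 1.417×10⁹ × 4.576×10⁸ = 6.484×10¹⁷.

N = 6.48×10¹⁷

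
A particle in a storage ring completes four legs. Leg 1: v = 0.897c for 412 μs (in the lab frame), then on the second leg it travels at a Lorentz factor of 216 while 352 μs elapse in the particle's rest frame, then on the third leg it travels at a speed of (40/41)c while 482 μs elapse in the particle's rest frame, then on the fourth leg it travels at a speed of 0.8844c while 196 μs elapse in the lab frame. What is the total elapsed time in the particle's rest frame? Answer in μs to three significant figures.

τ = 1110 μs

Leg 1: γ = 1/√(1 − 0.897²) = 1/√0.1954 = 2.262; τ_1 = 412/2.262 = 182.1 μs.
Leg 2: 352 μs is already measured in the particle's rest frame.
Leg 3: 482 μs is already measured in the particle's rest frame.
Leg 4: γ = 1/√(1 − 0.8844²) = 1/√0.2178 = 2.143; τ_4 = 196/2.143 = 91.48 μs.
Total: 182.1 + 352.0 + 482.0 + 91.48 μs.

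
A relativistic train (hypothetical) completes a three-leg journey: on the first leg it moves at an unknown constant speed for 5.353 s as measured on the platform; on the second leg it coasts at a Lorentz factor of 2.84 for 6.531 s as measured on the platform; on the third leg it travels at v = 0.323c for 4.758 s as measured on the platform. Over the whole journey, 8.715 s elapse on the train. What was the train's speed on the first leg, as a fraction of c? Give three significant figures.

β = 0.934

Leg 1: speed unknown; τ_1 = 5.353/γ_1.
Leg 2: γ = 2.84; τ_2 = 6.531/2.840 = 2.300 s.
Leg 3: γ = 1/√(1 − 0.323²) = 1/√0.8957 = 1.057; τ_3 = 4.758/1.057 = 4.503 s.
Total proper time: τ_1 + 2.300 + 4.503 = 8.715, so τ_1 = 8.715 − 6.803 = 1.912 s.
γ_1 = 5.353/1.912 = 2.799; β = √(1 − 1/γ²) = √0.8724.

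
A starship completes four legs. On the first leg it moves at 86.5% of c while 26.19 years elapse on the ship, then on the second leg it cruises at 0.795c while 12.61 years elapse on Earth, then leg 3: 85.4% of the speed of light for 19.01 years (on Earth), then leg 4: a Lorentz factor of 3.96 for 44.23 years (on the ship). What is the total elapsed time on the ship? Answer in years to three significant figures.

Leg 1: 26.19 years is already measured on the ship.
Leg 2: γ = 1/√(1 − 0.795²) = 1/√0.3680 = 1.649; τ_2 = 12.61/1.649 = 7.649 years.
Leg 3: β = 0.854; γ = 1/√(1 − 0.854²) = 1/√0.2707 = 1.922; τ_3 = 19.01/1.922 = 9.890 years.
Leg 4: 44.23 years is already measured on the ship.
Total: 26.19 + 7.649 + 9.890 + 44.23 years.

τ = 88.0 years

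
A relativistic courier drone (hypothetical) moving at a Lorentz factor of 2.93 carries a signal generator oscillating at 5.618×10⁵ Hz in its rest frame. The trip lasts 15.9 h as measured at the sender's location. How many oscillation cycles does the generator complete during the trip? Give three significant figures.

N = 1.10×10¹⁰

γ = 2.93
The oscillator's own cycle count is N = f × τ where τ is the proper time aboard the drone. τ = Δt/γ = 15.9/2.930 = 5.427 h = 1.954×10⁴ s.
N = 5.618×10⁵ × 1.954×10⁴ = 1.098×10¹⁰.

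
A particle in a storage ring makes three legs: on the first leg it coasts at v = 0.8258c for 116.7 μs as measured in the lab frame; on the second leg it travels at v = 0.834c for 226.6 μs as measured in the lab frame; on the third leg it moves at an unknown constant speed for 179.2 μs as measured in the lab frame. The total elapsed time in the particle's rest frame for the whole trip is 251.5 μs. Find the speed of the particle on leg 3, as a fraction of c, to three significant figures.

β = 0.941

Leg 1: γ = 1/√(1 − 0.8258²) = 1/√0.3181 = 1.773; τ_1 = 116.7/1.773 = 65.81 μs.
Leg 2: γ = 1/√(1 − 0.834²) = 1/√0.3044 = 1.812; τ_2 = 226.6/1.812 = 125.0 μs.
Leg 3: speed unknown; τ_3 = 179.2/γ_3.
Total proper time: 65.81 + 125.0 + τ_3 = 251.5, so τ_3 = 251.5 − 190.8 = 60.66 μs.
γ_3 = 179.2/60.66 = 2.954; β = √(1 − 1/γ²) = √0.8854.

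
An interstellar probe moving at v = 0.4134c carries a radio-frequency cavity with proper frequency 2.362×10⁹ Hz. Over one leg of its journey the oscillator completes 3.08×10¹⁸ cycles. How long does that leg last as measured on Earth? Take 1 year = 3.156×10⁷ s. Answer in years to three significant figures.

γ = 1/√(1 − 0.4134²) = 1/√0.8291 = 1.098
Proper time for N cycles: τ = N/f = 3.08×10¹⁸/(2.362×10⁹) = 1.304×10⁹ s = 41.32 years.
Lab-frame duration Δt = γτ = 1.098 × 41.32 = 45.38 years.

Δt = 45.4 years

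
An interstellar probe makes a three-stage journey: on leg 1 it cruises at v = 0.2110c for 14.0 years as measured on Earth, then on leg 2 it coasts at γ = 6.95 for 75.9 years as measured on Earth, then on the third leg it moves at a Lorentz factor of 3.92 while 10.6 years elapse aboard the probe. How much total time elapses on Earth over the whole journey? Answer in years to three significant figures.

Δt = 131 years

Leg 1: 14.0 years is already measured on Earth.
Leg 2: 75.9 years is already measured on Earth.
Leg 3: γ = 3.92; Δt_3 = 3.920 × 10.6 = 41.55 years.
Total: 14.00 + 75.90 + 41.55 years.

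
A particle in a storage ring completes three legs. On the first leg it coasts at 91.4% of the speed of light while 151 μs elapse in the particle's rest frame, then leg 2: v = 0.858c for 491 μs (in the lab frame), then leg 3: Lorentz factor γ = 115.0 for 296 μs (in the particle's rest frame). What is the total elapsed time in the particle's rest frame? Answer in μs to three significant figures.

τ = 699 μs

Leg 1: 151 μs is already measured in the particle's rest frame.
Leg 2: γ = 1/√(1 − 0.858²) = 1/√0.2638 = 1.947; τ_2 = 491/1.947 = 252.2 μs.
Leg 3: 296 μs is already measured in the particle's rest frame.
Total: 151.0 + 252.2 + 296.0 μs.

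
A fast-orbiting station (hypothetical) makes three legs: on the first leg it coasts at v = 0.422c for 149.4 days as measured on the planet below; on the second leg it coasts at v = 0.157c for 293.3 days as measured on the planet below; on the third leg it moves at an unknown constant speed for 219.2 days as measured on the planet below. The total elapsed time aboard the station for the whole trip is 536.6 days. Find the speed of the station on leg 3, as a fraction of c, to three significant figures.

β = 0.861

Leg 1: γ = 1/√(1 − 0.422²) = 1/√0.8219 = 1.103; τ_1 = 149.4/1.103 = 135.4 days.
Leg 2: γ = 1/√(1 − 0.157²) = 1/√0.9754 = 1.013; τ_2 = 293.3/1.013 = 289.7 days.
Leg 3: speed unknown; τ_3 = 219.2/γ_3.
Total proper time: 135.4 + 289.7 + τ_3 = 536.6, so τ_3 = 536.6 − 425.1 = 111.5 days.
γ_3 = 219.2/111.5 = 1.966; β = √(1 − 1/γ²) = √0.7413.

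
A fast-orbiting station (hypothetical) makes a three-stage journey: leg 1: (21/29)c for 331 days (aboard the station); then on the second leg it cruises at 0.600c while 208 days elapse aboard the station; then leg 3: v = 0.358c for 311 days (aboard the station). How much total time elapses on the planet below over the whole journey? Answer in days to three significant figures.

Δt = 1070 days

Leg 1: γ = 1/√(1 − (21/29)²) = 29/20 = 1.450; Δt_1 = 1.450 × 331 = 480.0 days.
Leg 2: γ = 1/√(1 − 0.600²) = 5/4 = 1.250; Δt_2 = 1.250 × 208 = 260.0 days.
Leg 3: γ = 1/√(1 − 0.358²) = 1/√0.8718 = 1.071; Δt_3 = 1.071 × 311 = 333.1 days.
Total: 480.0 + 260.0 + 333.1 days.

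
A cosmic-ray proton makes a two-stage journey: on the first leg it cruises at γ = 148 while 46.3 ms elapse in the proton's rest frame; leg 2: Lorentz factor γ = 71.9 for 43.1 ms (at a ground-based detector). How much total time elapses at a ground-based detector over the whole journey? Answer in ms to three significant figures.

Leg 1: γ = 148; Δt_1 = 148.0 × 46.3 = 6852 ms.
Leg 2: 43.1 ms is already measured at a ground-based detector.
Total: 6852 + 43.10 ms.

Δt = 6900 ms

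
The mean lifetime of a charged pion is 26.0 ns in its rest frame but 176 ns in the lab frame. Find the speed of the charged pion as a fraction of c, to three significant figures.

γ = Δt/τ₀ = 176/26.0 = 6.769
β = √(1 − 1/γ²) = √(1 − 0.02182) = √0.9782

v = 0.989c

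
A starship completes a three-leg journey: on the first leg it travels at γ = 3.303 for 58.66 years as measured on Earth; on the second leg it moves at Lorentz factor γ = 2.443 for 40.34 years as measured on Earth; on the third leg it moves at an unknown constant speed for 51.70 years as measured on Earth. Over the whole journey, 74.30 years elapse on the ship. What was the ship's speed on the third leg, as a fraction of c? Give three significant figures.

Leg 1: γ = 3.303; τ_1 = 58.66/3.303 = 17.76 years.
Leg 2: γ = 2.443; τ_2 = 40.34/2.443 = 16.51 years.
Leg 3: speed unknown; τ_3 = 51.70/γ_3.
Total proper time: 17.76 + 16.51 + τ_3 = 74.30, so τ_3 = 74.30 − 34.27 = 40.03 years.
γ_3 = 51.70/40.03 = 1.292; β = √(1 − 1/γ²) = √0.4006.

β = 0.633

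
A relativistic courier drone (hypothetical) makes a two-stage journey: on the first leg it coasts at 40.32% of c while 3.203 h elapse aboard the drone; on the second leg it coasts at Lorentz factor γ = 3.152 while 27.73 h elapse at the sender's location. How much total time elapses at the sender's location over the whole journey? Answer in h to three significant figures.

Δt = 31.2 h

Leg 1: β = 0.4032; γ = 1/√(1 − 0.4032²) = 1/√0.8374 = 1.093; Δt_1 = 1.093 × 3.203 = 3.500 h.
Leg 2: 27.73 h is already measured at the sender's location.
Total: 3.500 + 27.73 h.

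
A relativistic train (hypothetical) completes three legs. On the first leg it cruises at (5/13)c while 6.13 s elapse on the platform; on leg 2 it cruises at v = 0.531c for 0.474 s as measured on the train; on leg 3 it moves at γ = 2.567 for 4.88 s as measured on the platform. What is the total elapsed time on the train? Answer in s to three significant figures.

τ = 8.03 s

Leg 1: γ = 1/√(1 − (5/13)²) = 13/12 ≈ 1.083; τ_1 = 6.13/1.083 = 5.658 s.
Leg 2: 0.474 s is already measured on the train.
Leg 3: γ = 2.567; τ_3 = 4.88/2.567 = 1.901 s.
Total: 5.658 + 0.4740 + 1.901 s.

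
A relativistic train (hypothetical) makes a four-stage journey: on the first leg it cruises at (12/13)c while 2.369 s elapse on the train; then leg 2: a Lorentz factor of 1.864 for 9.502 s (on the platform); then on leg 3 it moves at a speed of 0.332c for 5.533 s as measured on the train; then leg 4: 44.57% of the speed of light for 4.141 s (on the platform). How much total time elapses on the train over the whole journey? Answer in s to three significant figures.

Leg 1: 2.369 s is already measured on the train.
Leg 2: γ = 1.864; τ_2 = 9.502/1.864 = 5.098 s.
Leg 3: 5.533 s is already measured on the train.
Leg 4: β = 0.4457; γ = 1/√(1 − 0.4457²) = 1/√0.8014 = 1.117; τ_4 = 4.141/1.117 = 3.707 s.
Total: 2.369 + 5.098 + 5.533 + 3.707 s.

τ = 16.7 s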